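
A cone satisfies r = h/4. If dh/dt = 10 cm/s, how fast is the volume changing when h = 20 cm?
250π cm³/s

V = (1/3)π(h/4)²h = πh³/48
dV/dt = πh²/16 · 10
At h = 20: dV/dt = 250π cm³/s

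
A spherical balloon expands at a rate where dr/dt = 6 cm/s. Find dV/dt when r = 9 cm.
1944π cm³/s

V = (4/3)πr³
dV/dt = dV/dr · dr/dt = 4πr² · 6
At r = 9: dV/dt = 1944π cm³/s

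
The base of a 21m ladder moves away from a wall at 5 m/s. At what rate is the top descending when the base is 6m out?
2√5/3 ≈ 1.491 m/s

x² + y² = 21²
2x·dx/dt + 2y·dy/dt = 0
dy/dt = -x/y · dx/dt = -6/(9√5) · 5 = -2√5/3 m/s
The top is descending at 2√5/3 ≈ 1.491 m/s.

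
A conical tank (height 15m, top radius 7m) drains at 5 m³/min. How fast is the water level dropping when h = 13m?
1125/(8281π) ≈ 0.04324 m/min

r/h = 7/15, so r = (7/15)h
V = (1/3)πr²h = (1/3)π((7/15)h)²h = (49/675)πh³
dV/dh = (49/225)πh²
dh/dt = (dV/dt)/(dV/dh) = -5/((49/225)π·13²) = -1125/(8281π) m/min
The level is dropping at 1125/(8281π) ≈ 0.04324 m/min.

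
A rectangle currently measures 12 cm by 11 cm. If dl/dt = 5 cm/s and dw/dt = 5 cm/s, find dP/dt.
20 cm/s

P = 2(l + w)
dP/dt = 2(dl/dt + dw/dt) = 2(5 + 5) = 20 cm/s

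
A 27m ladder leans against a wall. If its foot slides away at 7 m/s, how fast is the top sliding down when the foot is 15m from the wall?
5√14/4 ≈ 4.677 m/s

x² + y² = 27²
2x·dx/dt + 2y·dy/dt = 0
dy/dt = -x/y · dx/dt = -15/(6√14) · 7 = -5√14/4 m/s
The top is descending at 5√14/4 ≈ 4.677 m/s.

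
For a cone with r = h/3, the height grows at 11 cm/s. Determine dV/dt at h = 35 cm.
13475π/9 cm³/s

V = (1/3)π(h/3)²h = πh³/27
dV/dt = πh²/9 · 11
At h = 35: dV/dt = 13475π/9 cm³/s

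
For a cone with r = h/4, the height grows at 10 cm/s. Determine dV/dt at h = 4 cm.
10π cm³/s

V = (1/3)π(h/4)²h = πh³/48
dV/dt = πh²/16 · 10
At h = 4: dV/dt = 10π cm³/s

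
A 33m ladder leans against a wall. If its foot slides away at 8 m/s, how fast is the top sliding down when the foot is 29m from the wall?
58√62/31 ≈ 14.73 m/s

x² + y² = 33²
2x·dx/dt + 2y·dy/dt = 0
dy/dt = -x/y · dx/dt = -29/(2√62) · 8 = -58√62/31 m/s
The top is descending at 58√62/31 ≈ 14.73 m/s.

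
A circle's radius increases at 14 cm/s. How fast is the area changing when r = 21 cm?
588π cm²/s

A = πr²
dA/dt = 2πr · dr/dt = 2π(21)(14) = 588π cm²/s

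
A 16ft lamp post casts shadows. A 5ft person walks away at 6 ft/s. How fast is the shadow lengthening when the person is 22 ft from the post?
30/11 ft/s

By similar triangles: 16/(x+s) = 5/s
Solving: s = 5x/11
ds/dt = 5/11 · dx/dt = 5/11 · 6 = 30/11 ft/s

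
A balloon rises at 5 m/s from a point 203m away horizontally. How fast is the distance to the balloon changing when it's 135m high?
675√59434/59434 ≈ 2.769 m/s

z² = 203² + y²
z = √(203² + 135²) = √59434
dz/dt = y/z · dy/dt = 135/√59434 · 5 = 675√59434/59434 ≈ 2.769 m/s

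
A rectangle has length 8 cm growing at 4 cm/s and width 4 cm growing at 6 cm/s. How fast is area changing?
64 cm²/s

A = lw
dA/dt = w·dl/dt + l·dw/dt = 4·4 + 8·6 = 64 cm²/s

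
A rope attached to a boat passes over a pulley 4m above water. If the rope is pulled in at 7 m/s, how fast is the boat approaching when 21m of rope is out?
147√17/85 ≈ 7.131 m/s

rope² = x² + 4²
x = √(21² - 4²) = 5√17
dx/dt = (rope/x) · d(rope)/dt = (21/(5√17)) · (-7) = -147√17/85 m/s
The boat approaches at 147√17/85 ≈ 7.131 m/s.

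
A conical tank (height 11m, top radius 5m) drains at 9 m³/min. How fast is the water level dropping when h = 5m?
1089/(625π) ≈ 0.5546 m/min

r/h = 5/11, so r = (5/11)h
V = (1/3)πr²h = (1/3)π((5/11)h)²h = (25/363)πh³
dV/dh = (25/121)πh²
dh/dt = (dV/dt)/(dV/dh) = -9/((25/121)π·5²) = -1089/(625π) m/min
The level is dropping at 1089/(625π) ≈ 0.5546 m/min.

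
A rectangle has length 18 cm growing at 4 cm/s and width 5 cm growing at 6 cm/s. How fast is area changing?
128 cm²/s

A = lw
dA/dt = w·dl/dt + l·dw/dt = 5·4 + 18·6 = 128 cm²/s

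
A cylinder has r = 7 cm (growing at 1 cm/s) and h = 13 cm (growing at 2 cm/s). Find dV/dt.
280π cm³/s

V = πr²h
dV/dt = 2πrh·dr/dt + πr²·dh/dt
= 2π(7)(13)(1) + π(7)²(2)
= 280π cm³/s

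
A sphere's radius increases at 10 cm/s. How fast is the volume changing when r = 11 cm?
4840π cm³/s

V = (4/3)πr³
dV/dt = dV/dr · dr/dt = 4πr² · 10
At r = 11: dV/dt = 4840π cm³/s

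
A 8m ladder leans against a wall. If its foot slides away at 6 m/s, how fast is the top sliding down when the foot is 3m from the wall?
18√55/55 ≈ 2.427 m/s

x² + y² = 8²
2x·dx/dt + 2y·dy/dt = 0
dy/dt = -x/y · dx/dt = -3/√55 · 6 = -18√55/55 m/s
The top is descending at 18√55/55 ≈ 2.427 m/s.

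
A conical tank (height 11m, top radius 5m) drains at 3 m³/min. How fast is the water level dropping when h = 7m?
363/(1225π) ≈ 0.09432 m/min

r/h = 5/11, so r = (5/11)h
V = (1/3)πr²h = (1/3)π((5/11)h)²h = (25/363)πh³
dV/dh = (25/121)πh²
dh/dt = (dV/dt)/(dV/dh) = -3/((25/121)π·7²) = -363/(1225π) m/min
The level is dropping at 363/(1225π) ≈ 0.09432 m/min.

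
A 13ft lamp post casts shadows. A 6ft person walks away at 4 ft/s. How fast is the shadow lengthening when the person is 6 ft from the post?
24/7 ft/s

By similar triangles: 13/(x+s) = 6/s
Solving: s = 6x/7
ds/dt = 6/7 · dx/dt = 6/7 · 4 = 24/7 ft/s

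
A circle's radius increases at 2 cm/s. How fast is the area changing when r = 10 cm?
40π cm²/s

A = πr²
dA/dt = 2πr · dr/dt = 2π(10)(2) = 40π cm²/s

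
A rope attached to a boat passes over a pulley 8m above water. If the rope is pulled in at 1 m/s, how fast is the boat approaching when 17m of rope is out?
17/15 ≈ 1.133 m/s

rope² = x² + 8²
x = √(17² - 8²) = 15
dx/dt = (rope/x) · d(rope)/dt = (17/15) · (-1) = -17/15 m/s
The boat approaches at 17/15 ≈ 1.133 m/s.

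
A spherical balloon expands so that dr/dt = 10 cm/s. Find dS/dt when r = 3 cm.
240π cm²/s

S = 4πr²
dS/dt = dS/dr · dr/dt = 8πr · 10
At r = 3: dS/dt = 240π cm²/s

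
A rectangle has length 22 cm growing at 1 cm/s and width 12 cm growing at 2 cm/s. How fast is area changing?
56 cm²/s

A = lw
dA/dt = w·dl/dt + l·dw/dt = 12·1 + 22·2 = 56 cm²/s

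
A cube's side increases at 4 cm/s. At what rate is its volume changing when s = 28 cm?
9408 cm³/s

V = s³
dV/dt = 3s² · ds/dt = 3·28²·4 = 9408 cm³/s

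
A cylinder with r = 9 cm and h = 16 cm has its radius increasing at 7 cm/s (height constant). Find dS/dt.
476π cm²/s

S = 2πrh + 2πr² (lateral + bases)
dS/dt = (2πh + 4πr)·dr/dt = (2π·16 + 4π·9)·7
= 476π cm²/s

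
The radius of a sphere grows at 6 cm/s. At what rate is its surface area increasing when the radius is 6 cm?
288π cm²/s

S = 4πr²
dS/dt = dS/dr · dr/dt = 8πr · 6
At r = 6: dS/dt = 288π cm²/s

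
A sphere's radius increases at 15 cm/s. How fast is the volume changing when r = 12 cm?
8640π cm³/s

V = (4/3)πr³
dV/dt = dV/dr · dr/dt = 4πr² · 15
At r = 12: dV/dt = 8640π cm³/s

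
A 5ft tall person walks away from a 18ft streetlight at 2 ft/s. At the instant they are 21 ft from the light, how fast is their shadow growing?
10/13 ft/s

By similar triangles: 18/(x+s) = 5/s
Solving: s = 5x/13
ds/dt = 5/13 · dx/dt = 5/13 · 2 = 10/13 ft/s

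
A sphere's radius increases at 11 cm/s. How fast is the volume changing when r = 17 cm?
12716π cm³/s

V = (4/3)πr³
dV/dt = dV/dr · dr/dt = 4πr² · 11
At r = 17: dV/dt = 12716π cm³/s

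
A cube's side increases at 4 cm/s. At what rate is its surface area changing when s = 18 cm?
864 cm²/s

A = 6s²
dA/dt = 12s · ds/dt = 12·18·4 = 864 cm²/s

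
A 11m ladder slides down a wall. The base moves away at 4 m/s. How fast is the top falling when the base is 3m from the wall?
3√7/7 ≈ 1.134 m/s

x² + y² = 11²
2x·dx/dt + 2y·dy/dt = 0
dy/dt = -x/y · dx/dt = -3/(4√7) · 4 = -3√7/7 m/s
The top is descending at 3√7/7 ≈ 1.134 m/s.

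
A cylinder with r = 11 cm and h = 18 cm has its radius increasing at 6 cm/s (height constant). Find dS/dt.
480π cm²/s

S = 2πrh + 2πr² (lateral + bases)
dS/dt = (2πh + 4πr)·dr/dt = (2π·18 + 4π·11)·6
= 480π cm²/s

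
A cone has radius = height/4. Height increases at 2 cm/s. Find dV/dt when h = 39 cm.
1521π/8 cm³/s

V = (1/3)π(h/4)²h = πh³/48
dV/dt = πh²/16 · 2
At h = 39: dV/dt = 1521π/8 cm³/s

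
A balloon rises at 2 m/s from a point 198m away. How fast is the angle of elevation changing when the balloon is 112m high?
0.007652 rad/s

tan(θ) = y/198
sec²(θ) · dθ/dt = (1/198) · dy/dt
dθ/dt = cos²(θ)/198 · 2 = 198/(198² + 112²) · 2
dθ/dt = 0.007652 rad/s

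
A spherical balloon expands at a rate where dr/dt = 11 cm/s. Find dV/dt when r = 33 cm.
47916π cm³/s

V = (4/3)πr³
dV/dt = dV/dr · dr/dt = 4πr² · 11
At r = 33: dV/dt = 47916π cm³/s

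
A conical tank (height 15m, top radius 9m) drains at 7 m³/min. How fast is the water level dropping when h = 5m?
7/(9π) ≈ 0.2476 m/min

r/h = 9/15, so r = (3/5)h
V = (1/3)πr²h = (1/3)π((3/5)h)²h = (3/25)πh³
dV/dh = (9/25)πh²
dh/dt = (dV/dt)/(dV/dh) = -7/((9/25)π·5²) = -7/(9π) m/min
The level is dropping at 7/(9π) ≈ 0.2476 m/min.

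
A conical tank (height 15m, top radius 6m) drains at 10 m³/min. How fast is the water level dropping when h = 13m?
125/(338π) ≈ 0.1177 m/min

r/h = 6/15, so r = (2/5)h
V = (1/3)πr²h = (1/3)π((2/5)h)²h = (4/75)πh³
dV/dh = (4/25)πh²
dh/dt = (dV/dt)/(dV/dh) = -10/((4/25)π·13²) = -125/(338π) m/min
The level is dropping at 125/(338π) ≈ 0.1177 m/min.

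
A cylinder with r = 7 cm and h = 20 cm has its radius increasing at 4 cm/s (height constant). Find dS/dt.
272π cm²/s

S = 2πrh + 2πr² (lateral + bases)
dS/dt = (2πh + 4πr)·dr/dt = (2π·20 + 4π·7)·4
= 272π cm²/s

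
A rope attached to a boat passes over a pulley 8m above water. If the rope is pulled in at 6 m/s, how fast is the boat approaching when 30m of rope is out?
90√209/209 ≈ 6.225 m/s

rope² = x² + 8²
x = √(30² - 8²) = 2√209
dx/dt = (rope/x) · d(rope)/dt = (30/(2√209)) · (-6) = -90√209/209 m/s
The boat approaches at 90√209/209 ≈ 6.225 m/s.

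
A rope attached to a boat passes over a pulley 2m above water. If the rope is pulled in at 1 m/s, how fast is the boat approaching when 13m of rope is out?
13√165/165 ≈ 1.012 m/s

rope² = x² + 2²
x = √(13² - 2²) = √165
dx/dt = (rope/x) · d(rope)/dt = (13/√165) · (-1) = -13√165/165 m/s
The boat approaches at 13√165/165 ≈ 1.012 m/s.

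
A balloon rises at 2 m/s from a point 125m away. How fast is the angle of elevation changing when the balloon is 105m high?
0.009381 rad/s

tan(θ) = y/125
sec²(θ) · dθ/dt = (1/125) · dy/dt
dθ/dt = cos²(θ)/125 · 2 = 125/(125² + 105²) · 2
dθ/dt = 0.009381 rad/s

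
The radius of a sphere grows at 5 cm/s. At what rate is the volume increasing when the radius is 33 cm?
21780π cm³/s

V = (4/3)πr³
dV/dt = dV/dr · dr/dt = 4πr² · 5
At r = 33: dV/dt = 21780π cm³/s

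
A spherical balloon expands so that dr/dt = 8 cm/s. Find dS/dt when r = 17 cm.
1088π cm²/s

S = 4πr²
dS/dt = dS/dr · dr/dt = 8πr · 8
At r = 17: dS/dt = 1088π cm²/s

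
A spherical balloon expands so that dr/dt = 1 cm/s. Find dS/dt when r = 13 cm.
104π cm²/s

S = 4πr²
dS/dt = dS/dr · dr/dt = 8πr · 1
At r = 13: dS/dt = 104π cm²/s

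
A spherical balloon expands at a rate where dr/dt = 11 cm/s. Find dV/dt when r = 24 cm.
25344π cm³/s

V = (4/3)πr³
dV/dt = dV/dr · dr/dt = 4πr² · 11
At r = 24: dV/dt = 25344π cm³/s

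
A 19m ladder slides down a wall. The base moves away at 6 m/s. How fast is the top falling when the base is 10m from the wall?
20√29/29 ≈ 3.714 m/s

x² + y² = 19²
2x·dx/dt + 2y·dy/dt = 0
dy/dt = -x/y · dx/dt = -10/(3√29) · 6 = -20√29/29 m/s
The top is descending at 20√29/29 ≈ 3.714 m/s.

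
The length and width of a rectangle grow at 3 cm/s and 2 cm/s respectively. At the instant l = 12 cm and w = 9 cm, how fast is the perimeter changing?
10 cm/s

P = 2(l + w)
dP/dt = 2(dl/dt + dw/dt) = 2(3 + 2) = 10 cm/s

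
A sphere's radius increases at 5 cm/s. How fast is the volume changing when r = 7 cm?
980π cm³/s

V = (4/3)πr³
dV/dt = dV/dr · dr/dt = 4πr² · 5
At r = 7: dV/dt = 980π cm³/s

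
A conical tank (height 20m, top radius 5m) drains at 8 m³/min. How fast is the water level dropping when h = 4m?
8/π ≈ 2.546 m/min

r/h = 5/20, so r = (1/4)h
V = (1/3)πr²h = (1/3)π((1/4)h)²h = (1/48)πh³
dV/dh = (1/16)πh²
dh/dt = (dV/dt)/(dV/dh) = -8/((1/16)π·4²) = -8/π m/min
The level is dropping at 8/π ≈ 2.546 m/min.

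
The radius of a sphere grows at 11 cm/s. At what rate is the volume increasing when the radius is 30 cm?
39600π cm³/s

V = (4/3)πr³
dV/dt = dV/dr · dr/dt = 4πr² · 11
At r = 30: dV/dt = 39600π cm³/s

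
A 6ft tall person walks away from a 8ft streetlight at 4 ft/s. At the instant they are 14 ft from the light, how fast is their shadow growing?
12 ft/s

By similar triangles: 8/(x+s) = 6/s
Solving: s = 6x/2
ds/dt = 6/2 · dx/dt = 3 · 4 = 12 ft/s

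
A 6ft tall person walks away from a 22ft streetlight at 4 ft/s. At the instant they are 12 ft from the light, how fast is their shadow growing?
3/2 ft/s

By similar triangles: 22/(x+s) = 6/s
Solving: s = 6x/16
ds/dt = 6/16 · dx/dt = 3/8 · 4 = 3/2 ft/s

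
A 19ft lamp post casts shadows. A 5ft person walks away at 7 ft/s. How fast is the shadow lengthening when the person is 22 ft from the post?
5/2 ft/s

By similar triangles: 19/(x+s) = 5/s
Solving: s = 5x/14
ds/dt = 5/14 · dx/dt = 5/14 · 7 = 5/2 ft/s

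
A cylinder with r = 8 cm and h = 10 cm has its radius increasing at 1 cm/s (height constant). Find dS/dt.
52π cm²/s

S = 2πrh + 2πr² (lateral + bases)
dS/dt = (2πh + 4πr)·dr/dt = (2π·10 + 4π·8)·1
= 52π cm²/s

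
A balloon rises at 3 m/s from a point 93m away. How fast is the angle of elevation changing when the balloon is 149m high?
0.009044 rad/s

tan(θ) = y/93
sec²(θ) · dθ/dt = (1/93) · dy/dt
dθ/dt = cos²(θ)/93 · 3 = 93/(93² + 149²) · 3
dθ/dt = 0.009044 rad/s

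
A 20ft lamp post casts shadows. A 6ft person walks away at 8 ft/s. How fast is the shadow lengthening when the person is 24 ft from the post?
24/7 ft/s

By similar triangles: 20/(x+s) = 6/s
Solving: s = 6x/14
ds/dt = 6/14 · dx/dt = 3/7 · 8 = 24/7 ft/s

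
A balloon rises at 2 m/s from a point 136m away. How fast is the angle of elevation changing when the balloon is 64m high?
0.01204 rad/s

tan(θ) = y/136
sec²(θ) · dθ/dt = (1/136) · dy/dt
dθ/dt = cos²(θ)/136 · 2 = 136/(136² + 64²) · 2
dθ/dt = 0.01204 rad/s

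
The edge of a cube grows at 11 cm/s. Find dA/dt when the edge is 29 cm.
3828 cm²/s

A = 6s²
dA/dt = 12s · ds/dt = 12·29·11 = 3828 cm²/s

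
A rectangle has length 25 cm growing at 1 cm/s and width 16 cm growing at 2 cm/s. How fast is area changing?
66 cm²/s

A = lw
dA/dt = w·dl/dt + l·dw/dt = 16·1 + 25·2 = 66 cm²/s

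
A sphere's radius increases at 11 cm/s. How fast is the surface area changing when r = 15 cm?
1320π cm²/s

S = 4πr²
dS/dt = dS/dr · dr/dt = 8πr · 11
At r = 15: dS/dt = 1320π cm²/s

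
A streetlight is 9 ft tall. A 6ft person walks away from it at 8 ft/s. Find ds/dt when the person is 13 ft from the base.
16 ft/s

By similar triangles: 9/(x+s) = 6/s
Solving: s = 6x/3
ds/dt = 6/3 · dx/dt = 2 · 8 = 16 ft/s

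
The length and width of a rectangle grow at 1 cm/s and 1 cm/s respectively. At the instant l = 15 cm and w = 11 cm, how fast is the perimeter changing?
4 cm/s

P = 2(l + w)
dP/dt = 2(dl/dt + dw/dt) = 2(1 + 1) = 4 cm/s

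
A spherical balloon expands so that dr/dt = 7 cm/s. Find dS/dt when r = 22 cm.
1232π cm²/s

S = 4πr²
dS/dt = dS/dr · dr/dt = 8πr · 7
At r = 22: dS/dt = 1232π cm²/s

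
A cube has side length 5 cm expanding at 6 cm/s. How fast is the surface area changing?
360 cm²/s

A = 6s²
dA/dt = 12s · ds/dt = 12·5·6 = 360 cm²/s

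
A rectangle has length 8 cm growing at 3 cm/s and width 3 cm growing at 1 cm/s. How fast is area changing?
17 cm²/s

A = lw
dA/dt = w·dl/dt + l·dw/dt = 3·3 + 8·1 = 17 cm²/s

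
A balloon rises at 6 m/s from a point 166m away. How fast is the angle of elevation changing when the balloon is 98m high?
0.026803 rad/s

tan(θ) = y/166
sec²(θ) · dθ/dt = (1/166) · dy/dt
dθ/dt = cos²(θ)/166 · 6 = 166/(166² + 98²) · 6
dθ/dt = 0.026803 rad/s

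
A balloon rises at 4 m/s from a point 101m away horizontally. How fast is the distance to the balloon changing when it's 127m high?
254√26330/13165 ≈ 3.131 m/s

z² = 101² + y²
z = √(101² + 127²) = √26330
dz/dt = y/z · dy/dt = 127/√26330 · 4 = 254√26330/13165 ≈ 3.131 m/s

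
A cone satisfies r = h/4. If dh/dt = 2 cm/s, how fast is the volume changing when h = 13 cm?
169π/8 cm³/s

V = (1/3)π(h/4)²h = πh³/48
dV/dt = πh²/16 · 2
At h = 13: dV/dt = 169π/8 cm³/s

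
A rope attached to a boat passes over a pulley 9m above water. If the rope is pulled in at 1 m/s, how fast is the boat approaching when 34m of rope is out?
34√43/215 ≈ 1.037 m/s

rope² = x² + 9²
x = √(34² - 9²) = 5√43
dx/dt = (rope/x) · d(rope)/dt = (34/(5√43)) · (-1) = -34√43/215 m/s
The boat approaches at 34√43/215 ≈ 1.037 m/s.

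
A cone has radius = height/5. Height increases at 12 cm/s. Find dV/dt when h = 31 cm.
11532π/25 cm³/s

V = (1/3)π(h/5)²h = πh³/75
dV/dt = πh²/25 · 12
At h = 31: dV/dt = 11532π/25 cm³/s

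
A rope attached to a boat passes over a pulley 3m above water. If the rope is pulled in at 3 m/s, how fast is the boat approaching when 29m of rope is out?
87√13/104 ≈ 3.016 m/s

rope² = x² + 3²
x = √(29² - 3²) = 8√13
dx/dt = (rope/x) · d(rope)/dt = (29/(8√13)) · (-3) = -87√13/104 m/s
The boat approaches at 87√13/104 ≈ 3.016 m/s.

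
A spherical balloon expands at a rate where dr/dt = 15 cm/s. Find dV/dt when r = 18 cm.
19440π cm³/s

V = (4/3)πr³
dV/dt = dV/dr · dr/dt = 4πr² · 15
At r = 18: dV/dt = 19440π cm³/s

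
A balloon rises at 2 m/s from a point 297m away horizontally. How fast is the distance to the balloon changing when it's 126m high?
28√1285/1285 ≈ 0.7811 m/s

z² = 297² + y²
z = √(297² + 126²) = 9√1285
dz/dt = y/z · dy/dt = 126/(9√1285) · 2 = 28√1285/1285 ≈ 0.7811 m/s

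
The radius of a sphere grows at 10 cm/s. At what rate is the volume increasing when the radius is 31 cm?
38440π cm³/s

V = (4/3)πr³
dV/dt = dV/dr · dr/dt = 4πr² · 10
At r = 31: dV/dt = 38440π cm³/s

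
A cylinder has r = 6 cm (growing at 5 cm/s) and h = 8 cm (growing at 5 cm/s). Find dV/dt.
660π cm³/s

V = πr²h
dV/dt = 2πrh·dr/dt + πr²·dh/dt
= 2π(6)(8)(5) + π(6)²(5)
= 660π cm³/s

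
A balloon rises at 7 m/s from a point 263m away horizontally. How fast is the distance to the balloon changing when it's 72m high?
504√74353/74353 ≈ 1.848 m/s

z² = 263² + y²
z = √(263² + 72²) = √74353
dz/dt = y/z · dy/dt = 72/√74353 · 7 = 504√74353/74353 ≈ 1.848 m/s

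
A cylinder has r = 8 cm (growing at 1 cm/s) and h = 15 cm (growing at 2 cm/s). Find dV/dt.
368π cm³/s

V = πr²h
dV/dt = 2πrh·dr/dt + πr²·dh/dt
= 2π(8)(15)(1) + π(8)²(2)
= 368π cm³/s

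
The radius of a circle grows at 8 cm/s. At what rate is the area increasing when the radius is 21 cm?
336π cm²/s

A = πr²
dA/dt = 2πr · dr/dt = 2π(21)(8) = 336π cm²/s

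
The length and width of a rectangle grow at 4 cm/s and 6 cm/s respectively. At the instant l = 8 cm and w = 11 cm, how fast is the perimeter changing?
20 cm/s

P = 2(l + w)
dP/dt = 2(dl/dt + dw/dt) = 2(4 + 6) = 20 cm/s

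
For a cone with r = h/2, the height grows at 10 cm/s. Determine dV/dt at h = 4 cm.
40π cm³/s

V = (1/3)π(h/2)²h = πh³/12
dV/dt = πh²/4 · 10
At h = 4: dV/dt = 40π cm³/s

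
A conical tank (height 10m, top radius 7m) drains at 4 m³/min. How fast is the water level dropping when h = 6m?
100/(441π) ≈ 0.07218 m/min

r/h = 7/10, so r = (7/10)h
V = (1/3)πr²h = (1/3)π((7/10)h)²h = (49/300)πh³
dV/dh = (49/100)πh²
dh/dt = (dV/dt)/(dV/dh) = -4/((49/100)π·6²) = -100/(441π) m/min
The level is dropping at 100/(441π) ≈ 0.07218 m/min.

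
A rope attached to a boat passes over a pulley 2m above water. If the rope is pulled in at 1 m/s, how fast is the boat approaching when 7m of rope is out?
7√5/15 ≈ 1.043 m/s

rope² = x² + 2²
x = √(7² - 2²) = 3√5
dx/dt = (rope/x) · d(rope)/dt = (7/(3√5)) · (-1) = -7√5/15 m/s
The boat approaches at 7√5/15 ≈ 1.043 m/s.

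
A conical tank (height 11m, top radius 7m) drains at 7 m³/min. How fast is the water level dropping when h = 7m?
121/(343π) ≈ 0.1123 m/min

r/h = 7/11, so r = (7/11)h
V = (1/3)πr²h = (1/3)π((7/11)h)²h = (49/363)πh³
dV/dh = (49/121)πh²
dh/dt = (dV/dt)/(dV/dh) = -7/((49/121)π·7²) = -121/(343π) m/min
The level is dropping at 121/(343π) ≈ 0.1123 m/min.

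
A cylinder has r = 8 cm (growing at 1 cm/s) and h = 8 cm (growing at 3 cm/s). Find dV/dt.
320π cm³/s

V = πr²h
dV/dt = 2πrh·dr/dt + πr²·dh/dt
= 2π(8)(8)(1) + π(8)²(3)
= 320π cm³/s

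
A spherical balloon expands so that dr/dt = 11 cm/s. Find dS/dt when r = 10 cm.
880π cm²/s

S = 4πr²
dS/dt = dS/dr · dr/dt = 8πr · 11
At r = 10: dS/dt = 880π cm²/s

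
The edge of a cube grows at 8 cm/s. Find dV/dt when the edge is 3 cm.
216 cm³/s

V = s³
dV/dt = 3s² · ds/dt = 3·3²·8 = 216 cm³/s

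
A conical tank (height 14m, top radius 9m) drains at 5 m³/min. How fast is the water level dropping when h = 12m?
245/(2916π) ≈ 0.02674 m/min

r/h = 9/14, so r = (9/14)h
V = (1/3)πr²h = (1/3)π((9/14)h)²h = (27/196)πh³
dV/dh = (81/196)πh²
dh/dt = (dV/dt)/(dV/dh) = -5/((81/196)π·12²) = -245/(2916π) m/min
The level is dropping at 245/(2916π) ≈ 0.02674 m/min.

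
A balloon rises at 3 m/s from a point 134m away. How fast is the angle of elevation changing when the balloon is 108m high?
0.013572 rad/s

tan(θ) = y/134
sec²(θ) · dθ/dt = (1/134) · dy/dt
dθ/dt = cos²(θ)/134 · 3 = 134/(134² + 108²) · 3
dθ/dt = 0.013572 rad/s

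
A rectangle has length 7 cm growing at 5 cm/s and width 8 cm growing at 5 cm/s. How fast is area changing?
75 cm²/s

A = lw
dA/dt = w·dl/dt + l·dw/dt = 8·5 + 7·5 = 75 cm²/s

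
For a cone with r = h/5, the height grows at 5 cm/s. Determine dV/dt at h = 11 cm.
121π/5 cm³/s

V = (1/3)π(h/5)²h = πh³/75
dV/dt = πh²/25 · 5
At h = 11: dV/dt = 121π/5 cm³/s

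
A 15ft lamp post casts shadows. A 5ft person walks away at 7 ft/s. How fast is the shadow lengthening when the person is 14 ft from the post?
7/2 ft/s

By similar triangles: 15/(x+s) = 5/s
Solving: s = 5x/10
ds/dt = 5/10 · dx/dt = 1/2 · 7 = 7/2 ft/s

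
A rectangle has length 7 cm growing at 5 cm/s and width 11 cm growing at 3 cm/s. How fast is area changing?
76 cm²/s

A = lw
dA/dt = w·dl/dt + l·dw/dt = 11·5 + 7·3 = 76 cm²/s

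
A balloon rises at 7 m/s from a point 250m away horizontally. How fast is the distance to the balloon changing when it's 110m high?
77√746/746 ≈ 2.819 m/s

z² = 250² + y²
z = √(250² + 110²) = 10√746
dz/dt = y/z · dy/dt = 110/(10√746) · 7 = 77√746/746 ≈ 2.819 m/s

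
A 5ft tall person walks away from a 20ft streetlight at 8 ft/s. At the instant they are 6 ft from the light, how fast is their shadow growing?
8/3 ft/s

By similar triangles: 20/(x+s) = 5/s
Solving: s = 5x/15
ds/dt = 5/15 · dx/dt = 1/3 · 8 = 8/3 ft/s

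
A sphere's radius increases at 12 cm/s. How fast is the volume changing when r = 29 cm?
40368π cm³/s

V = (4/3)πr³
dV/dt = dV/dr · dr/dt = 4πr² · 12
At r = 29: dV/dt = 40368π cm³/s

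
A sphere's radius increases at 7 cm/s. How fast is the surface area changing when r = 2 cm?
112π cm²/s

S = 4πr²
dS/dt = dS/dr · dr/dt = 8πr · 7
At r = 2: dS/dt = 112π cm²/s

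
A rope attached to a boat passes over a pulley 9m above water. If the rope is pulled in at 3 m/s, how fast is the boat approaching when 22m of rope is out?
66√403/403 ≈ 3.288 m/s

rope² = x² + 9²
x = √(22² - 9²) = √403
dx/dt = (rope/x) · d(rope)/dt = (22/√403) · (-3) = -66√403/403 m/s
The boat approaches at 66√403/403 ≈ 3.288 m/s.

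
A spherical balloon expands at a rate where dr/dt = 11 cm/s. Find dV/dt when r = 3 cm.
396π cm³/s

V = (4/3)πr³
dV/dt = dV/dr · dr/dt = 4πr² · 11
At r = 3: dV/dt = 396π cm³/s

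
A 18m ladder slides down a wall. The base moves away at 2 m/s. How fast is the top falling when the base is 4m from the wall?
4√77/77 ≈ 0.4558 m/s

x² + y² = 18²
2x·dx/dt + 2y·dy/dt = 0
dy/dt = -x/y · dx/dt = -4/(2√77) · 2 = -4√77/77 m/s
The top is descending at 4√77/77 ≈ 0.4558 m/s.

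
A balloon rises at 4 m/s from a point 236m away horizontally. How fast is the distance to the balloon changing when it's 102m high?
204√661/3305 ≈ 1.587 m/s

z² = 236² + y²
z = √(236² + 102²) = 10√661
dz/dt = y/z · dy/dt = 102/(10√661) · 4 = 204√661/3305 ≈ 1.587 m/s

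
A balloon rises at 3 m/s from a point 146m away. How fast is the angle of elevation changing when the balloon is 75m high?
0.016258 rad/s

tan(θ) = y/146
sec²(θ) · dθ/dt = (1/146) · dy/dt
dθ/dt = cos²(θ)/146 · 3 = 146/(146² + 75²) · 3
dθ/dt = 0.016258 rad/s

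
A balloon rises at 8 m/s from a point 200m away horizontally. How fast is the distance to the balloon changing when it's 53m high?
424√42809/42809 ≈ 2.049 m/s

z² = 200² + y²
z = √(200² + 53²) = √42809
dz/dt = y/z · dy/dt = 53/√42809 · 8 = 424√42809/42809 ≈ 2.049 m/s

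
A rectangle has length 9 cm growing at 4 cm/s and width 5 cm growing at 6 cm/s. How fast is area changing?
74 cm²/s

A = lw
dA/dt = w·dl/dt + l·dw/dt = 5·4 + 9·6 = 74 cm²/s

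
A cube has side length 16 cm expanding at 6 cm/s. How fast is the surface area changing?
1152 cm²/s

A = 6s²
dA/dt = 12s · ds/dt = 12·16·6 = 1152 cm²/s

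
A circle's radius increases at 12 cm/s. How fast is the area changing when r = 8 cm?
192π cm²/s

A = πr²
dA/dt = 2πr · dr/dt = 2π(8)(12) = 192π cm²/s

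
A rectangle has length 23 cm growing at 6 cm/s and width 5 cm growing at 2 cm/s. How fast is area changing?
76 cm²/s

A = lw
dA/dt = w·dl/dt + l·dw/dt = 5·6 + 23·2 = 76 cm²/s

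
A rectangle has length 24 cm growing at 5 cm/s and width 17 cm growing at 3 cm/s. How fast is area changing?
157 cm²/s

A = lw
dA/dt = w·dl/dt + l·dw/dt = 17·5 + 24·3 = 157 cm²/s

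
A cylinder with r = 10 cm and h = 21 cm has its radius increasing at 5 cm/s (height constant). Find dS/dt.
410π cm²/s

S = 2πrh + 2πr² (lateral + bases)
dS/dt = (2πh + 4πr)·dr/dt = (2π·21 + 4π·10)·5
= 410π cm²/s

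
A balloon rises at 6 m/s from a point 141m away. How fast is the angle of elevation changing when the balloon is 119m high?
0.024852 rad/s

tan(θ) = y/141
sec²(θ) · dθ/dt = (1/141) · dy/dt
dθ/dt = cos²(θ)/141 · 6 = 141/(141² + 119²) · 6
dθ/dt = 0.024852 rad/s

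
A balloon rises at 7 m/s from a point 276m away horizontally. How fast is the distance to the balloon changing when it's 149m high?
1043√98377/98377 ≈ 3.325 m/s

z² = 276² + y²
z = √(276² + 149²) = √98377
dz/dt = y/z · dy/dt = 149/√98377 · 7 = 1043√98377/98377 ≈ 3.325 m/s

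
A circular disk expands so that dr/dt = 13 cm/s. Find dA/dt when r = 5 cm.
130π cm²/s

A = πr²
dA/dt = 2πr · dr/dt = 2π(5)(13) = 130π cm²/s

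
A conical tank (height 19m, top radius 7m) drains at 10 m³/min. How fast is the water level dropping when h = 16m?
1805/(6272π) ≈ 0.09161 m/min

r/h = 7/19, so r = (7/19)h
V = (1/3)πr²h = (1/3)π((7/19)h)²h = (49/1083)πh³
dV/dh = (49/361)πh²
dh/dt = (dV/dt)/(dV/dh) = -10/((49/361)π·16²) = -1805/(6272π) m/min
The level is dropping at 1805/(6272π) ≈ 0.09161 m/min.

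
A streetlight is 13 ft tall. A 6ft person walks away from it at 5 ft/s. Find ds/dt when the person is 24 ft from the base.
30/7 ft/s

By similar triangles: 13/(x+s) = 6/s
Solving: s = 6x/7
ds/dt = 6/7 · dx/dt = 6/7 · 5 = 30/7 ft/s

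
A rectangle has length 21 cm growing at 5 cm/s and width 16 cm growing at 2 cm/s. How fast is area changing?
122 cm²/s

A = lw
dA/dt = w·dl/dt + l·dw/dt = 16·5 + 21·2 = 122 cm²/s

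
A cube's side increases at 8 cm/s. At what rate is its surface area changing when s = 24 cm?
2304 cm²/s

A = 6s²
dA/dt = 12s · ds/dt = 12·24·8 = 2304 cm²/s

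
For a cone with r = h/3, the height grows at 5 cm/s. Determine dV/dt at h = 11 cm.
605π/9 cm³/s

V = (1/3)π(h/3)²h = πh³/27
dV/dt = πh²/9 · 5
At h = 11: dV/dt = 605π/9 cm³/s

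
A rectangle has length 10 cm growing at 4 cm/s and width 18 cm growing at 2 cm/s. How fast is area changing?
92 cm²/s

A = lw
dA/dt = w·dl/dt + l·dw/dt = 18·4 + 10·2 = 92 cm²/s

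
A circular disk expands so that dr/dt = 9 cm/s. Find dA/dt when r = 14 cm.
252π cm²/s

A = πr²
dA/dt = 2πr · dr/dt = 2π(14)(9) = 252π cm²/s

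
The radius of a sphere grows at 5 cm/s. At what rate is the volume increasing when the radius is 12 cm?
2880π cm³/s

V = (4/3)πr³
dV/dt = dV/dr · dr/dt = 4πr² · 5
At r = 12: dV/dt = 2880π cm³/s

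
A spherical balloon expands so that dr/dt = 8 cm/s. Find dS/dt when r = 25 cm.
1600π cm²/s

S = 4πr²
dS/dt = dS/dr · dr/dt = 8πr · 8
At r = 25: dS/dt = 1600π cm²/s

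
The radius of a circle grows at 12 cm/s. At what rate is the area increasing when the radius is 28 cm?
672π cm²/s

A = πr²
dA/dt = 2πr · dr/dt = 2π(28)(12) = 672π cm²/s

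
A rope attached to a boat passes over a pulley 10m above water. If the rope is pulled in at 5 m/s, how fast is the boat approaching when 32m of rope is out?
80√231/231 ≈ 5.264 m/s

rope² = x² + 10²
x = √(32² - 10²) = 2√231
dx/dt = (rope/x) · d(rope)/dt = (32/(2√231)) · (-5) = -80√231/231 m/s
The boat approaches at 80√231/231 ≈ 5.264 m/s.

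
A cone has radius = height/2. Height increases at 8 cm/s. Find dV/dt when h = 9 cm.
162π cm³/s

V = (1/3)π(h/2)²h = πh³/12
dV/dt = πh²/4 · 8
At h = 9: dV/dt = 162π cm³/s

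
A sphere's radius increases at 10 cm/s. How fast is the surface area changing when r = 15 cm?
1200π cm²/s

S = 4πr²
dS/dt = dS/dr · dr/dt = 8πr · 10
At r = 15: dS/dt = 1200π cm²/s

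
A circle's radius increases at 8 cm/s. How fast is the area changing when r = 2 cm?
32π cm²/s

A = πr²
dA/dt = 2πr · dr/dt = 2π(2)(8) = 32π cm²/s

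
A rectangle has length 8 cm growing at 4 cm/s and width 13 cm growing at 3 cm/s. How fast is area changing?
76 cm²/s

A = lw
dA/dt = w·dl/dt + l·dw/dt = 13·4 + 8·3 = 76 cm²/s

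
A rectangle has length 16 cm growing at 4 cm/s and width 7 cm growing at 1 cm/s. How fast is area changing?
44 cm²/s

A = lw
dA/dt = w·dl/dt + l·dw/dt = 7·4 + 16·1 = 44 cm²/s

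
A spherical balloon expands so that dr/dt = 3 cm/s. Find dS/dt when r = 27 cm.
648π cm²/s

S = 4πr²
dS/dt = dS/dr · dr/dt = 8πr · 3
At r = 27: dS/dt = 648π cm²/s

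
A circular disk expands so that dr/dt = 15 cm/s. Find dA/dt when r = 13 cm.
390π cm²/s

A = πr²
dA/dt = 2πr · dr/dt = 2π(13)(15) = 390π cm²/s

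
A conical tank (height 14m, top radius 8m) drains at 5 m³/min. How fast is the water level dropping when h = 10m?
49/(320π) ≈ 0.04874 m/min

r/h = 8/14, so r = (4/7)h
V = (1/3)πr²h = (1/3)π((4/7)h)²h = (16/147)πh³
dV/dh = (16/49)πh²
dh/dt = (dV/dt)/(dV/dh) = -5/((16/49)π·10²) = -49/(320π) m/min
The level is dropping at 49/(320π) ≈ 0.04874 m/min.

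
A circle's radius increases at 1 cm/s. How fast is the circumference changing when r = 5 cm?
2π cm/s

C = 2πr
dC/dt = 2π · dr/dt = 2π · 1 = 2π cm/s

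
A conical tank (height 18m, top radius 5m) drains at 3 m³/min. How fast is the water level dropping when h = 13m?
972/(4225π) ≈ 0.07323 m/min

r/h = 5/18, so r = (5/18)h
V = (1/3)πr²h = (1/3)π((5/18)h)²h = (25/972)πh³
dV/dh = (25/324)πh²
dh/dt = (dV/dt)/(dV/dh) = -3/((25/324)π·13²) = -972/(4225π) m/min
The level is dropping at 972/(4225π) ≈ 0.07323 m/min.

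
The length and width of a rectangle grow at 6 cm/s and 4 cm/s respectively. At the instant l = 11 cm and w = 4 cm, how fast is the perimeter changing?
20 cm/s

P = 2(l + w)
dP/dt = 2(dl/dt + dw/dt) = 2(6 + 4) = 20 cm/s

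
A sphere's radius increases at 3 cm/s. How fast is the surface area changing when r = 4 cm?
96π cm²/s

S = 4πr²
dS/dt = dS/dr · dr/dt = 8πr · 3
At r = 4: dS/dt = 96π cm²/s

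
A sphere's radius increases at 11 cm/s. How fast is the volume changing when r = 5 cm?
1100π cm³/s

V = (4/3)πr³
dV/dt = dV/dr · dr/dt = 4πr² · 11
At r = 5: dV/dt = 1100π cm³/s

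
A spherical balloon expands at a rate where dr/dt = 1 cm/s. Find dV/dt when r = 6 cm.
144π cm³/s

V = (4/3)πr³
dV/dt = dV/dr · dr/dt = 4πr² · 1
At r = 6: dV/dt = 144π cm³/s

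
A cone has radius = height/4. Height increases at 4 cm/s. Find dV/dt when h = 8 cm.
16π cm³/s

V = (1/3)π(h/4)²h = πh³/48
dV/dt = πh²/16 · 4
At h = 8: dV/dt = 16π cm³/s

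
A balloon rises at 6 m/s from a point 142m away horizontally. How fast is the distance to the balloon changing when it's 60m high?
180√5941/5941 ≈ 2.335 m/s

z² = 142² + y²
z = √(142² + 60²) = 2√5941
dz/dt = y/z · dy/dt = 60/(2√5941) · 6 = 180√5941/5941 ≈ 2.335 m/s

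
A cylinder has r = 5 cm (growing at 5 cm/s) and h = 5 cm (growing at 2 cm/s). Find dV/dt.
300π cm³/s

V = πr²h
dV/dt = 2πrh·dr/dt + πr²·dh/dt
= 2π(5)(5)(5) + π(5)²(2)
= 300π cm³/s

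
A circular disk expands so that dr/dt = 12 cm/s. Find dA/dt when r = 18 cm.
432π cm²/s

A = πr²
dA/dt = 2πr · dr/dt = 2π(18)(12) = 432π cm²/s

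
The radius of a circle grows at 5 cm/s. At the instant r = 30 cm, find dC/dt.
10π cm/s

C = 2πr
dC/dt = 2π · dr/dt = 2π · 5 = 10π cm/s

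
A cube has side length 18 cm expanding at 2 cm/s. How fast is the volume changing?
1944 cm³/s

V = s³
dV/dt = 3s² · ds/dt = 3·18²·2 = 1944 cm³/s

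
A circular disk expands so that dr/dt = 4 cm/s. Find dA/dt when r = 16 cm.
128π cm²/s

A = πr²
dA/dt = 2πr · dr/dt = 2π(16)(4) = 128π cm²/s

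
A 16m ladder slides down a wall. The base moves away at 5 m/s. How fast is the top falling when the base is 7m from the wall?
35√23/69 ≈ 2.433 m/s

x² + y² = 16²
2x·dx/dt + 2y·dy/dt = 0
dy/dt = -x/y · dx/dt = -7/(3√23) · 5 = -35√23/69 m/s
The top is descending at 35√23/69 ≈ 2.433 m/s.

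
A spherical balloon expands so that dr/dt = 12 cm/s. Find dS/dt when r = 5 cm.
480π cm²/s

S = 4πr²
dS/dt = dS/dr · dr/dt = 8πr · 12
At r = 5: dS/dt = 480π cm²/s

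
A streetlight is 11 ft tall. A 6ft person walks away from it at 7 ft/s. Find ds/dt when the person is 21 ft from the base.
42/5 ft/s

By similar triangles: 11/(x+s) = 6/s
Solving: s = 6x/5
ds/dt = 6/5 · dx/dt = 6/5 · 7 = 42/5 ft/s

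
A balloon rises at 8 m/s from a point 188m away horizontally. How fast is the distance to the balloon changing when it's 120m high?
240√3109/3109 ≈ 4.304 m/s

z² = 188² + y²
z = √(188² + 120²) = 4√3109
dz/dt = y/z · dy/dt = 120/(4√3109) · 8 = 240√3109/3109 ≈ 4.304 m/s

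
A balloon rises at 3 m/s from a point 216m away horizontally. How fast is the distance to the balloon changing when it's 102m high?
51√1585/1585 ≈ 1.281 m/s

z² = 216² + y²
z = √(216² + 102²) = 6√1585
dz/dt = y/z · dy/dt = 102/(6√1585) · 3 = 51√1585/1585 ≈ 1.281 m/s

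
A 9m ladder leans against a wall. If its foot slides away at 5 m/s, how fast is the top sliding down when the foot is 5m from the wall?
25√14/28 ≈ 3.341 m/s

x² + y² = 9²
2x·dx/dt + 2y·dy/dt = 0
dy/dt = -x/y · dx/dt = -5/(2√14) · 5 = -25√14/28 m/s
The top is descending at 25√14/28 ≈ 3.341 m/s.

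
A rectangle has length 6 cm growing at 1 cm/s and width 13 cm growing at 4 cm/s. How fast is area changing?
37 cm²/s

A = lw
dA/dt = w·dl/dt + l·dw/dt = 13·1 + 6·4 = 37 cm²/s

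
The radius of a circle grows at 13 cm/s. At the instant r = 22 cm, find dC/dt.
26π cm/s

C = 2πr
dC/dt = 2π · dr/dt = 2π · 13 = 26π cm/s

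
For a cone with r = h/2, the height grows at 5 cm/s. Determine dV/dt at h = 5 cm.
125π/4 cm³/s

V = (1/3)π(h/2)²h = πh³/12
dV/dt = πh²/4 · 5
At h = 5: dV/dt = 125π/4 cm³/s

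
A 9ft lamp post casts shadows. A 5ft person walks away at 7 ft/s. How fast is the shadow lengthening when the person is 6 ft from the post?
35/4 ft/s

By similar triangles: 9/(x+s) = 5/s
Solving: s = 5x/4
ds/dt = 5/4 · dx/dt = 5/4 · 7 = 35/4 ft/s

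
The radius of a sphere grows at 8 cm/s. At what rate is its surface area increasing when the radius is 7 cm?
448π cm²/s

S = 4πr²
dS/dt = dS/dr · dr/dt = 8πr · 8
At r = 7: dS/dt = 448π cm²/s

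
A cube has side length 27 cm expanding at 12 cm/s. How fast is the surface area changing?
3888 cm²/s

A = 6s²
dA/dt = 12s · ds/dt = 12·27·12 = 3888 cm²/s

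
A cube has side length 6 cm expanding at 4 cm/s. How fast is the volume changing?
432 cm³/s

V = s³
dV/dt = 3s² · ds/dt = 3·6²·4 = 432 cm³/s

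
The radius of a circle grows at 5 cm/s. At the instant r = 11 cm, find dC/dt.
10π cm/s

C = 2πr
dC/dt = 2π · dr/dt = 2π · 5 = 10π cm/s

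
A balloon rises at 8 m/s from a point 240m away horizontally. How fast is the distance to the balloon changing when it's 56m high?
56√949/949 ≈ 1.818 m/s

z² = 240² + y²
z = √(240² + 56²) = 8√949
dz/dt = y/z · dy/dt = 56/(8√949) · 8 = 56√949/949 ≈ 1.818 m/s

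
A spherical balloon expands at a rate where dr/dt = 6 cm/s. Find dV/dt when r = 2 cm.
96π cm³/s

V = (4/3)πr³
dV/dt = dV/dr · dr/dt = 4πr² · 6
At r = 2: dV/dt = 96π cm³/s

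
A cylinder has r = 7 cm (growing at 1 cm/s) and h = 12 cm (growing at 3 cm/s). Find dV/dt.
315π cm³/s

V = πr²h
dV/dt = 2πrh·dr/dt + πr²·dh/dt
= 2π(7)(12)(1) + π(7)²(3)
= 315π cm³/s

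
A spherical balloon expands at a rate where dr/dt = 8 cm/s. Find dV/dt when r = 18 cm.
10368π cm³/s

V = (4/3)πr³
dV/dt = dV/dr · dr/dt = 4πr² · 8
At r = 18: dV/dt = 10368π cm³/s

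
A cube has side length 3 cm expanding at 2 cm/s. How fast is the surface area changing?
72 cm²/s

A = 6s²
dA/dt = 12s · ds/dt = 12·3·2 = 72 cm²/s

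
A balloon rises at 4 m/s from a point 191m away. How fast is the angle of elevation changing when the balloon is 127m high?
0.014522 rad/s

tan(θ) = y/191
sec²(θ) · dθ/dt = (1/191) · dy/dt
dθ/dt = cos²(θ)/191 · 4 = 191/(191² + 127²) · 4
dθ/dt = 0.014522 rad/s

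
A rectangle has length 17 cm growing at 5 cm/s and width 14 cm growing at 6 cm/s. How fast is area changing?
172 cm²/s

A = lw
dA/dt = w·dl/dt + l·dw/dt = 14·5 + 17·6 = 172 cm²/s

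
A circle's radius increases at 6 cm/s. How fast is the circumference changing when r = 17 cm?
12π cm/s

C = 2πr
dC/dt = 2π · dr/dt = 2π · 6 = 12π cm/s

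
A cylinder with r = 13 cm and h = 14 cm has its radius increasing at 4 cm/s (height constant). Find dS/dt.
320π cm²/s

S = 2πrh + 2πr² (lateral + bases)
dS/dt = (2πh + 4πr)·dr/dt = (2π·14 + 4π·13)·4
= 320π cm²/s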